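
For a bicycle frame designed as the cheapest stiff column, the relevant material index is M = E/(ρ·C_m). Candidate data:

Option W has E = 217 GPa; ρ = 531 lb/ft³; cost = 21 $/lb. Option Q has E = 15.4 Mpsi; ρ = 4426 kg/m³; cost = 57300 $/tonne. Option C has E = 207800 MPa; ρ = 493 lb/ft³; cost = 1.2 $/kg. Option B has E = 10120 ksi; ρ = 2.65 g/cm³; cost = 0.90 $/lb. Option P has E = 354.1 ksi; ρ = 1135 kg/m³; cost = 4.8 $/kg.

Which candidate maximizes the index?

In SI units:
  option W: E = 217.0 GPa, ρ = 8506 kg/m³, cost = 46.30 $/kg
  option Q: E = 106.2 GPa, ρ = 4426 kg/m³, cost = 57.30 $/kg
  option C: E = 207.8 GPa, ρ = 7897 kg/m³, cost = 1.200 $/kg
  option B: E = 69.77 GPa, ρ = 2650 kg/m³, cost = 1.984 $/kg
  option P: E = 2.441 GPa, ρ = 1135 kg/m³, cost = 4.800 $/kg
  option C: M = 21.9 MN·m per $
  option B: M = 13.3 MN·m per $
  option W: M = 0.551 MN·m per $
  option P: M = 0.448 MN·m per $
  option Q: M = 0.419 MN·m per $
Option C has the largest M.

option C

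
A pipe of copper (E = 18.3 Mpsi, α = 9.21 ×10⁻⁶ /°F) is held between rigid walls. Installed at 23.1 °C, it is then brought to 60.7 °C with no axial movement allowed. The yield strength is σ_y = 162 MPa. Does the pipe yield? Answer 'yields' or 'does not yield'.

E = 18.3 Mpsi = 126.2 GPa.
α = 9.21×10⁻⁶/°F × 9/5 = 16.6×10⁻⁶/K.
ΔT = 37.60 K. Constrained thermal stress σ = E·α·ΔT = 126.2×10³ MPa × 16.6×10⁻⁶ × 37.60 = 78.6 MPa (compressive).
Compare to σ_y = 162 MPa: σ < σ_y, so it does not yield.

does not yield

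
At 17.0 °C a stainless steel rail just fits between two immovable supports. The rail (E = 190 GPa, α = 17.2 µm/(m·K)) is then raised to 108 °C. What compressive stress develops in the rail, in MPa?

ΔT = 91.00 K. Constrained thermal stress σ = E·α·ΔT = 190.0×10³ MPa × 17.2×10⁻⁶ × 91.00 = 297 MPa (compressive).

297 MPa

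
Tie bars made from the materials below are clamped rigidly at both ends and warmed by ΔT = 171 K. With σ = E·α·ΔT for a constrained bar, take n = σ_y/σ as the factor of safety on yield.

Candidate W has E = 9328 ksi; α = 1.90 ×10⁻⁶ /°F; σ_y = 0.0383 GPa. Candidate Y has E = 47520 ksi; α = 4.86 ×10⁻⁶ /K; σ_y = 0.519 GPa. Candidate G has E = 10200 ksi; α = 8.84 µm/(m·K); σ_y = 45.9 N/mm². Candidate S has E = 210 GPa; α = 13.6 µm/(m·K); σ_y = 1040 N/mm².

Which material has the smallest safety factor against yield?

candidate G

Per material, after unit conversion:
  candidate W: E = 64.31, α = 3.42, σ_y = 38.30 → σ = 37.6 MPa, n = 1.02
  candidate Y: E = 327.6, α = 4.86, σ_y = 519.0 → σ = 272 MPa, n = 1.91
  candidate G: E = 70.33, α = 8.84, σ_y = 45.90 → σ = 106 MPa, n = 0.432
  candidate S: E = 210.0, α = 13.6, σ_y = 1040 → σ = 488 MPa, n = 2.13
Smallest n: candidate G with n = 0.432.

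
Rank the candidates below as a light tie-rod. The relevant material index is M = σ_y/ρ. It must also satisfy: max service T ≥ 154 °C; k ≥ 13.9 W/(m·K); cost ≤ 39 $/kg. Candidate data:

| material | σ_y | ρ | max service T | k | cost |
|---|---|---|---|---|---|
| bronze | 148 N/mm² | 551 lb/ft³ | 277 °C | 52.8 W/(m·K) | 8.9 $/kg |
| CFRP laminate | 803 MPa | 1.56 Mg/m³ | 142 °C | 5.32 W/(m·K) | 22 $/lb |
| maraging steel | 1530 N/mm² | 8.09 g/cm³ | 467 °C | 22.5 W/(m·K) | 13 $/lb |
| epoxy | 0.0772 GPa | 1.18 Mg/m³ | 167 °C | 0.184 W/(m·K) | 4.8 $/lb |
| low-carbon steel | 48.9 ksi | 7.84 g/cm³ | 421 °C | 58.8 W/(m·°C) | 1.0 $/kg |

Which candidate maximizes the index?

maraging steel

Screen on constraints: max service T ≥ 154 °C; k ≥ 13.9 W/(m·K); cost ≤ 39 $/kg. Survivors: bronze, maraging steel, low-carbon steel.
Putting every candidate on a common basis:
  bronze: σ_y = 148.0 MPa, ρ = 8826 kg/m³
  maraging steel: σ_y = 1530 MPa, ρ = 8090 kg/m³
  low-carbon steel: σ_y = 337.2 MPa, ρ = 7840 kg/m³
  maraging steel: M = 189 kN·m/kg
  low-carbon steel: M = 43.0 kN·m/kg
  bronze: M = 16.8 kN·m/kg
Maraging steel ranks first.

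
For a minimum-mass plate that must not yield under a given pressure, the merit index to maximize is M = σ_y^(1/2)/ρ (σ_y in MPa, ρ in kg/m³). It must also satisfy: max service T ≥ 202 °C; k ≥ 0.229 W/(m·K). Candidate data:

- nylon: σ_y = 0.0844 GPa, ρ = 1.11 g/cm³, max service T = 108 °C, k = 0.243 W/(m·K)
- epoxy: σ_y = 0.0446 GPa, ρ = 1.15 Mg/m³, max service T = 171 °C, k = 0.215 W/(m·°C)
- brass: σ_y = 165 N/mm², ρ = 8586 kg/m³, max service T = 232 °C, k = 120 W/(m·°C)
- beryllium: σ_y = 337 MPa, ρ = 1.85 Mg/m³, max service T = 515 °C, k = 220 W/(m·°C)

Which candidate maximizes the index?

beryllium

Screen on constraints: max service T ≥ 202 °C; k ≥ 0.229 W/(m·K). Survivors: brass, beryllium.
Normalizing units and computing the index:
  brass: σ_y = 165.0 MPa, ρ = 8586 kg/m³
  beryllium: σ_y = 337.0 MPa, ρ = 1850 kg/m³
  beryllium: M = 9.92×10⁻³
  brass: M = 1.50×10⁻³
Highest index: beryllium.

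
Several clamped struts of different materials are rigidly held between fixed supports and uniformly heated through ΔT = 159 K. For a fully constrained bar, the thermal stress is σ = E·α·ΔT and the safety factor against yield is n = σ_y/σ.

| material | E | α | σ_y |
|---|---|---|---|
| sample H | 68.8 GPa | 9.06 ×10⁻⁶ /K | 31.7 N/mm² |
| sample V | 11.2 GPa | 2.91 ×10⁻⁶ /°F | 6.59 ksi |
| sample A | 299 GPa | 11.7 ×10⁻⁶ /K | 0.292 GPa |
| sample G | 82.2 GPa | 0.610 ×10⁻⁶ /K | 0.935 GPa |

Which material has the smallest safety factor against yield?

In consistent units (E in GPa, α in ×10⁻⁶/K, σ_y in MPa):
  sample H: E = 68.80, α = 9.06, σ_y = 31.70 → σ = 99.1 MPa, n = 0.320
  sample V: E = 11.20, α = 5.24, σ_y = 45.44 → σ = 9.33 MPa, n = 4.87
  sample A: E = 299.0, α = 11.7, σ_y = 292.0 → σ = 556 MPa, n = 0.525
  sample G: E = 82.20, α = 0.610, σ_y = 935.0 → σ = 7.97 MPa, n = 117
The minimum is sample H at n = 0.320.

sample H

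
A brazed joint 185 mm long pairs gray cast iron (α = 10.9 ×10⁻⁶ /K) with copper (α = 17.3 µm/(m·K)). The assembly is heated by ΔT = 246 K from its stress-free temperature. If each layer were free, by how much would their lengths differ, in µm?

Δα = |10.9 − 17.3|×10⁻⁶/K = 6.40×10⁻⁶/K.
ΔL_mismatch = Δα·L·ΔT = 6.40×10⁻⁶ × 185.0 mm × 246.0 K = 291 µm.

291 µm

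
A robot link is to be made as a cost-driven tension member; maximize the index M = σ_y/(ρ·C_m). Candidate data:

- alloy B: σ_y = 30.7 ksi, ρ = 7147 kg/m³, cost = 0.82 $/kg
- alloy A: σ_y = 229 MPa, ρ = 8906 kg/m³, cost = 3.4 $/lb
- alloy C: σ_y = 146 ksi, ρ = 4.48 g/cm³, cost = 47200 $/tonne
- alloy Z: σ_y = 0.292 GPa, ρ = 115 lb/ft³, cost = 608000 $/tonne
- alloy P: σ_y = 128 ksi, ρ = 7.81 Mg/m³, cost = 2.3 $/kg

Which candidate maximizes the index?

After converting to SI:
  alloy B: σ_y = 211.7 MPa, ρ = 7147 kg/m³, cost = 0.8200 $/kg
  alloy A: σ_y = 229.0 MPa, ρ = 8906 kg/m³, cost = 7.496 $/kg
  alloy C: σ_y = 1007 MPa, ρ = 4480 kg/m³, cost = 47.20 $/kg
  alloy Z: σ_y = 292.0 MPa, ρ = 1842 kg/m³, cost = 608.0 $/kg
  alloy P: σ_y = 882.5 MPa, ρ = 7810 kg/m³, cost = 2.300 $/kg
  alloy P: M = 49.1 kN·m per $
  alloy B: M = 36.1 kN·m per $
  alloy C: M = 4.76 kN·m per $
  alloy A: M = 3.43 kN·m per $
  alloy Z: M = 0.261 kN·m per $
The maximum is for alloy P.

alloy P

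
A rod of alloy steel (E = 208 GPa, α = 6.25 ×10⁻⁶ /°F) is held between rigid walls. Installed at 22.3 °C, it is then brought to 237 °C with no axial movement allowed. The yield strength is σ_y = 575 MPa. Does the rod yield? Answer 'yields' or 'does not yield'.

does not yield

α = 6.25×10⁻⁶/°F × 9/5 = 11.2×10⁻⁶/K.
ΔT = 214.7 K. Constrained thermal stress σ = E·α·ΔT = 208.0×10³ MPa × 11.2×10⁻⁶ × 214.7 = 502 MPa (compressive).
Compare to σ_y = 575 MPa: σ < σ_y, so it does not yield.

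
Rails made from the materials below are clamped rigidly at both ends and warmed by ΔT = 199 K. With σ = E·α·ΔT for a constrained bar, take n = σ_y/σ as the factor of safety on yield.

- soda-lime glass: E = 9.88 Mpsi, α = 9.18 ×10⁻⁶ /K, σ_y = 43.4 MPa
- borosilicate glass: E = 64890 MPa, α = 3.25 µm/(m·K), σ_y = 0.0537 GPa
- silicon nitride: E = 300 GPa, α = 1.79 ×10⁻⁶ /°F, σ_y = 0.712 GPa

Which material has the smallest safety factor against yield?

With everything in SI (GPa, ×10⁻⁶/K, MPa):
  soda-lime glass: E = 68.12, α = 9.18, σ_y = 43.40 → σ = 124 MPa, n = 0.349
  borosilicate glass: E = 64.89, α = 3.25, σ_y = 53.70 → σ = 42.0 MPa, n = 1.28
  silicon nitride: E = 300.0, α = 3.22, σ_y = 712.0 → σ = 192 MPa, n = 3.70
Smallest n: soda-lime glass with n = 0.349.

soda-lime glass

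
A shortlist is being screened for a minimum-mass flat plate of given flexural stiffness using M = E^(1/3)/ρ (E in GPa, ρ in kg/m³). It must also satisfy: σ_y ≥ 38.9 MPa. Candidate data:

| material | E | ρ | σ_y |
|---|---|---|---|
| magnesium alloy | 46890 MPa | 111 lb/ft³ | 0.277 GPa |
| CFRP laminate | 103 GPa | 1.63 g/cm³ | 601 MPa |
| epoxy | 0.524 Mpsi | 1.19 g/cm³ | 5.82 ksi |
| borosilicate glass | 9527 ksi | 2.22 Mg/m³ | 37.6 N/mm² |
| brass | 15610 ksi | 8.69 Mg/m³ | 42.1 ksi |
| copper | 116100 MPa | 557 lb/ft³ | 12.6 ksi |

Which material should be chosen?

Screen on constraints: σ_y ≥ 38.9 MPa. Survivors: magnesium alloy, CFRP laminate, epoxy, brass, copper.
Normalizing units and computing the index:
  magnesium alloy: E = 46.89 GPa, ρ = 1778 kg/m³
  CFRP laminate: E = 103.0 GPa, ρ = 1630 kg/m³
  epoxy: E = 3.613 GPa, ρ = 1190 kg/m³
  brass: E = 107.6 GPa, ρ = 8690 kg/m³
  copper: E = 116.1 GPa, ρ = 8922 kg/m³
  CFRP laminate: M = 2.88×10⁻³
  magnesium alloy: M = 2.03×10⁻³
  epoxy: M = 1.29×10⁻³
  brass: M = 0.547×10⁻³
  copper: M = 0.547×10⁻³
Highest index: CFRP laminate.

CFRP laminate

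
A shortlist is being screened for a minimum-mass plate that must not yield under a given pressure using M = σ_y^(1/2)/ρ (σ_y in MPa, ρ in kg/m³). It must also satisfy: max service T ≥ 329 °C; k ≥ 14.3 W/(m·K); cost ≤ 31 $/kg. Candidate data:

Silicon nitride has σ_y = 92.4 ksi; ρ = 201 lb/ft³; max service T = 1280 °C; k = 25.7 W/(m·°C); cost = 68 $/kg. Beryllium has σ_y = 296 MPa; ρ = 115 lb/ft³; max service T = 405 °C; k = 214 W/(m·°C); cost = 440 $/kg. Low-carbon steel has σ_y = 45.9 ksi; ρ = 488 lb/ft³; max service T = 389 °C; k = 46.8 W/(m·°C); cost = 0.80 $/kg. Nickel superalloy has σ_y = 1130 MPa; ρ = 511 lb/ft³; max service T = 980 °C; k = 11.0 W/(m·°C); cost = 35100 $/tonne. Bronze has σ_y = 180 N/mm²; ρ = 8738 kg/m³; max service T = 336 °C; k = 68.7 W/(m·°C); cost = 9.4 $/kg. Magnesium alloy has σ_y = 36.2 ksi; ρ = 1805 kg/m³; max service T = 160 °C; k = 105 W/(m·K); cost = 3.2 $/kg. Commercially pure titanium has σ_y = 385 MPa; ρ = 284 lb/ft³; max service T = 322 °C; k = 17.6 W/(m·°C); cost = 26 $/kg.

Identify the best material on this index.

low-carbon steel

Screen on constraints: max service T ≥ 329 °C; k ≥ 14.3 W/(m·K); cost ≤ 31 $/kg. Survivors: low-carbon steel, bronze.
In SI units:
  low-carbon steel: σ_y = 316.5 MPa, ρ = 7817 kg/m³
  bronze: σ_y = 180.0 MPa, ρ = 8738 kg/m³
  low-carbon steel: M = 2.28×10⁻³
  bronze: M = 1.54×10⁻³
Low-carbon steel has the largest M.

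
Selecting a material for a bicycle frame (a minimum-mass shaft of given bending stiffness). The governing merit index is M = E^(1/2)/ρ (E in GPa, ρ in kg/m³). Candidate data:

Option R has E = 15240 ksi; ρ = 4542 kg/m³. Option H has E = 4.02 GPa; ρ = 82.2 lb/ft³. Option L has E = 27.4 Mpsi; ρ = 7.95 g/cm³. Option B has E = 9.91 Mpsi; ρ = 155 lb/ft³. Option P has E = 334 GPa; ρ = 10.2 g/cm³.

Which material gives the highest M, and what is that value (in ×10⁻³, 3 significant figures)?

Normalizing units and computing the index:
  option R: E = 105.1 GPa, ρ = 4542 kg/m³
  option H: E = 4.020 GPa, ρ = 1317 kg/m³
  option L: E = 188.9 GPa, ρ = 7950 kg/m³
  option B: E = 68.33 GPa, ρ = 2483 kg/m³
  option P: E = 334.0 GPa, ρ = 10200 kg/m³
  option B: M = 3.33×10⁻³
  option R: M = 2.26×10⁻³
  option P: M = 1.79×10⁻³
  option L: M = 1.73×10⁻³
  option H: M = 1.52×10⁻³
Option B ranks first.

option B, M = 3.33×10⁻³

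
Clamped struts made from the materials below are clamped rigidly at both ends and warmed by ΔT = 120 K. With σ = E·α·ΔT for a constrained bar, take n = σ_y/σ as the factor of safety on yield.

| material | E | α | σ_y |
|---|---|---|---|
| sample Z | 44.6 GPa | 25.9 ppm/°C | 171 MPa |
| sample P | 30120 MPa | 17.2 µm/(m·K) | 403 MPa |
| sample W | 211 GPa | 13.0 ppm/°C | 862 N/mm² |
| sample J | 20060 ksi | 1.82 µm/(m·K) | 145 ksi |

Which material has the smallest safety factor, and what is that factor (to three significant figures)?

With everything in SI (GPa, ×10⁻⁶/K, MPa):
  sample Z: E = 44.60, α = 25.9, σ_y = 171.0 → σ = 139 MPa, n = 1.23
  sample P: E = 30.12, α = 17.2, σ_y = 403.0 → σ = 62.2 MPa, n = 6.48
  sample W: E = 211.0, α = 13.0, σ_y = 862.0 → σ = 329 MPa, n = 2.62
  sample J: E = 138.3, α = 1.82, σ_y = 999.7 → σ = 30.2 MPa, n = 33.1
Smallest n: sample Z with n = 1.23.

sample Z, n = 1.23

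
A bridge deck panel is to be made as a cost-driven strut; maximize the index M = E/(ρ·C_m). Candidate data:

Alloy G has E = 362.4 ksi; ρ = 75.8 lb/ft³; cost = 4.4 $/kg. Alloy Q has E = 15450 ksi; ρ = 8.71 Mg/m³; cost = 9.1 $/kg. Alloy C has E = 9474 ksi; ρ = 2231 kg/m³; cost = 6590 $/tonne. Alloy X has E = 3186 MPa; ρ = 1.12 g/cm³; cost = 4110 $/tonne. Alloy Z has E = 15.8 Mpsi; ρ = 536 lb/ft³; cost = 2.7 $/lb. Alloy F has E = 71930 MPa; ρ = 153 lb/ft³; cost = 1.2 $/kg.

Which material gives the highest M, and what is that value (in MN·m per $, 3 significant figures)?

alloy F, M = 24.5 MN·m per $

In SI units:
  alloy G: E = 2.499 GPa, ρ = 1214 kg/m³, cost = 4.400 $/kg
  alloy Q: E = 106.5 GPa, ρ = 8710 kg/m³, cost = 9.100 $/kg
  alloy C: E = 65.32 GPa, ρ = 2231 kg/m³, cost = 6.590 $/kg
  alloy X: E = 3.186 GPa, ρ = 1120 kg/m³, cost = 4.110 $/kg
  alloy Z: E = 108.9 GPa, ρ = 8586 kg/m³, cost = 5.952 $/kg
  alloy F: E = 71.93 GPa, ρ = 2451 kg/m³, cost = 1.200 $/kg
  alloy F: M = 24.5 MN·m per $
  alloy C: M = 4.44 MN·m per $
  alloy Z: M = 2.13 MN·m per $
  alloy Q: M = 1.34 MN·m per $
  alloy X: M = 0.692 MN·m per $
  alloy G: M = 0.468 MN·m per $
The maximum is for alloy F.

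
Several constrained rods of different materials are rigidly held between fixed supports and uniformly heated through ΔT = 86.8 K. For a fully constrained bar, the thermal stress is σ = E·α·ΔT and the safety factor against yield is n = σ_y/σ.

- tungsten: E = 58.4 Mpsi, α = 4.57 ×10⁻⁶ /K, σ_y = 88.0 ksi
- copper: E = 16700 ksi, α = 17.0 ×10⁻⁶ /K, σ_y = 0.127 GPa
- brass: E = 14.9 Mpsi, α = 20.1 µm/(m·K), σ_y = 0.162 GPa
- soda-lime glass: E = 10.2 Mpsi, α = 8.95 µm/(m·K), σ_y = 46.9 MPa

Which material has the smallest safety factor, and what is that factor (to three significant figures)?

copper, n = 0.747

In consistent units (E in GPa, α in ×10⁻⁶/K, σ_y in MPa):
  tungsten: E = 402.7, α = 4.57, σ_y = 606.7 → σ = 160 MPa, n = 3.80
  copper: E = 115.1, α = 17.0, σ_y = 127.0 → σ = 170 MPa, n = 0.747
  brass: E = 102.7, α = 20.1, σ_y = 162.0 → σ = 179 MPa, n = 0.904
  soda-lime glass: E = 70.33, α = 8.95, σ_y = 46.90 → σ = 54.6 MPa, n = 0.858
Copper has the lowest safety factor, n = 0.747.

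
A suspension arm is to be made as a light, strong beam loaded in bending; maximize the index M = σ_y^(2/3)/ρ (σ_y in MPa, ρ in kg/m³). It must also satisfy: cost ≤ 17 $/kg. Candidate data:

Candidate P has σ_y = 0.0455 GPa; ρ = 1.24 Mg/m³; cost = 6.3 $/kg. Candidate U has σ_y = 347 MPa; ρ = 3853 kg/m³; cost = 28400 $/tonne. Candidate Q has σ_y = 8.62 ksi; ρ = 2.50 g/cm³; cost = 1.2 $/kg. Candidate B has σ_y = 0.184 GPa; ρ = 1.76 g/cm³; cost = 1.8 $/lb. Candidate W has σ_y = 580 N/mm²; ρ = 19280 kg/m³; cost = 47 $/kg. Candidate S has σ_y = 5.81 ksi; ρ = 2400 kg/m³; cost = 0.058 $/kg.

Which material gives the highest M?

candidate B

Screen on constraints: cost ≤ 17 $/kg. Survivors: candidate P, candidate Q, candidate B, candidate S.
Putting every candidate on a common basis:
  candidate P: σ_y = 45.50 MPa, ρ = 1240 kg/m³
  candidate Q: σ_y = 59.43 MPa, ρ = 2500 kg/m³
  candidate B: σ_y = 184.0 MPa, ρ = 1760 kg/m³
  candidate S: σ_y = 40.06 MPa, ρ = 2400 kg/m³
  candidate B: M = 18.4×10⁻³
  candidate P: M = 10.3×10⁻³
  candidate Q: M = 6.09×10⁻³
  candidate S: M = 4.88×10⁻³
Candidate B ranks first.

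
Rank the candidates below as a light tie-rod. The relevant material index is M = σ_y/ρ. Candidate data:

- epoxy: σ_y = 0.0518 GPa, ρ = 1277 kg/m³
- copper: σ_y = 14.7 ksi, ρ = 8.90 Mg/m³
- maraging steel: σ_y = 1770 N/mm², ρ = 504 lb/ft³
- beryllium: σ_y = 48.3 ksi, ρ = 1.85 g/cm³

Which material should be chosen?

maraging steel

Normalizing units and computing the index:
  epoxy: σ_y = 51.80 MPa, ρ = 1277 kg/m³
  copper: σ_y = 101.4 MPa, ρ = 8900 kg/m³
  maraging steel: σ_y = 1770 MPa, ρ = 8073 kg/m³
  beryllium: σ_y = 333.0 MPa, ρ = 1850 kg/m³
  maraging steel: M = 219 kN·m/kg
  beryllium: M = 180 kN·m/kg
  epoxy: M = 40.6 kN·m/kg
  copper: M = 11.4 kN·m/kg
Highest index: maraging steel.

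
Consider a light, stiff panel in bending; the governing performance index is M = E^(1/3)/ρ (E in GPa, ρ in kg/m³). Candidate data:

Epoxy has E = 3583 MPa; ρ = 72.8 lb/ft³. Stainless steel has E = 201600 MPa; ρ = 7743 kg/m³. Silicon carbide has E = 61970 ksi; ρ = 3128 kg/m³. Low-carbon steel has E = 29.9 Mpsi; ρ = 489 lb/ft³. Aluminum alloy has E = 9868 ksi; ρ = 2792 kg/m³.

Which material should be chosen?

Normalizing units and computing the index:
  epoxy: E = 3.583 GPa, ρ = 1166 kg/m³
  stainless steel: E = 201.6 GPa, ρ = 7743 kg/m³
  silicon carbide: E = 427.3 GPa, ρ = 3128 kg/m³
  low-carbon steel: E = 206.2 GPa, ρ = 7833 kg/m³
  aluminum alloy: E = 68.04 GPa, ρ = 2792 kg/m³
  silicon carbide: M = 2.41×10⁻³
  aluminum alloy: M = 1.46×10⁻³
  epoxy: M = 1.31×10⁻³
  stainless steel: M = 0.757×10⁻³
  low-carbon steel: M = 0.754×10⁻³
Silicon carbide ranks first.

silicon carbide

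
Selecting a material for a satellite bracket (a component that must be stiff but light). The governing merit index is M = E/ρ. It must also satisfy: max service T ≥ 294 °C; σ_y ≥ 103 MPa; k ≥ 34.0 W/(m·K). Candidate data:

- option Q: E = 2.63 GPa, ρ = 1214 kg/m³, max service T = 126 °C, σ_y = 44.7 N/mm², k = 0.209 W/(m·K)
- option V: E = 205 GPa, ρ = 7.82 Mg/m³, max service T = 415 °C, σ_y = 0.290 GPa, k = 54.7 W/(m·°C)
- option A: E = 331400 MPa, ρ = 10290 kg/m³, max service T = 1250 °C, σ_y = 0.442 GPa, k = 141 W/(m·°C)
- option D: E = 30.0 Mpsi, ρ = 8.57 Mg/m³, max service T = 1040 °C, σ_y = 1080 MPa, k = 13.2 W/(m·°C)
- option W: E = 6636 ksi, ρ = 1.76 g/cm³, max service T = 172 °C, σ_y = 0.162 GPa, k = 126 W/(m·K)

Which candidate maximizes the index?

option A

Screen on constraints: max service T ≥ 294 °C; σ_y ≥ 103 MPa; k ≥ 34.0 W/(m·K). Survivors: option V, option A.
Putting every candidate on a common basis:
  option V: E = 205.0 GPa, ρ = 7820 kg/m³
  option A: E = 331.4 GPa, ρ = 10290 kg/m³
  option A: M = 32.2 MN·m/kg
  option V: M = 26.2 MN·m/kg
Highest index: option A.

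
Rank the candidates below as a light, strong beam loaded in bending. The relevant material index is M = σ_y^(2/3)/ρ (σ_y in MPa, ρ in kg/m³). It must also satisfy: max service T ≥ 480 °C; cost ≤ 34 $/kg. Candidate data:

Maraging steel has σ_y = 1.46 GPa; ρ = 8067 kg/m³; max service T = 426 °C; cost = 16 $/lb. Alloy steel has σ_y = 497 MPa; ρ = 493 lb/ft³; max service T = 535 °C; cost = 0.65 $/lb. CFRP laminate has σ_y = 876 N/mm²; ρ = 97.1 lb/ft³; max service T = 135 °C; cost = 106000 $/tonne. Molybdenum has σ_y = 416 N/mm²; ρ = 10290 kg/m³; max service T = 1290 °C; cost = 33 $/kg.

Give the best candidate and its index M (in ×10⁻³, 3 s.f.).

Screen on constraints: max service T ≥ 480 °C; cost ≤ 34 $/kg. Survivors: alloy steel, molybdenum.
Putting every candidate on a common basis:
  alloy steel: σ_y = 497.0 MPa, ρ = 7897 kg/m³
  molybdenum: σ_y = 416.0 MPa, ρ = 10290 kg/m³
  alloy steel: M = 7.95×10⁻³
  molybdenum: M = 5.42×10⁻³
The maximum is for alloy steel.

alloy steel, M = 7.95×10⁻³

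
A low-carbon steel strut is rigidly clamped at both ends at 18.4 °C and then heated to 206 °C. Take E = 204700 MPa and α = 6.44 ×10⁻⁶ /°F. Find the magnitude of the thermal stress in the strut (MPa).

E = 204700 MPa = 204.7 GPa.
α = 6.44×10⁻⁶/°F × 9/5 = 11.6×10⁻⁶/K.
ΔT = 187.6 K. Constrained thermal stress σ = E·α·ΔT = 204.7×10³ MPa × 11.6×10⁻⁶ × 187.6 = 445 MPa (compressive).

445 MPa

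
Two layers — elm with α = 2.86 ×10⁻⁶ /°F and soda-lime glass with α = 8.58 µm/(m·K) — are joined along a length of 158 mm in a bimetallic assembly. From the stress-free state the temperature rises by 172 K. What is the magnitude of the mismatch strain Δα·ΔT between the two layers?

5.90×10⁻⁴

elm: α = 2.86×10⁻⁶/°F × 9/5 = 5.15×10⁻⁶/K.
Δα = |5.15 − 8.58|×10⁻⁶/K = 3.43×10⁻⁶/K.
Mismatch strain = Δα·ΔT = 3.43×10⁻⁶ × 172.0 = 5.90×10⁻⁴.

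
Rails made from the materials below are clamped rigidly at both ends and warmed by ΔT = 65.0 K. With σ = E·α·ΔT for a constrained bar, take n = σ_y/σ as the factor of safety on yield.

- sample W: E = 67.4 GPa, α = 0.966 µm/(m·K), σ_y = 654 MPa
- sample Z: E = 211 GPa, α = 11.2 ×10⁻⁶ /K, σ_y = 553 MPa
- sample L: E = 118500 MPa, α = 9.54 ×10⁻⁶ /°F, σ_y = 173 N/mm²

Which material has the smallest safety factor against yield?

sample L

In consistent units (E in GPa, α in ×10⁻⁶/K, σ_y in MPa):
  sample W: E = 67.40, α = 0.966, σ_y = 654.0 → σ = 4.23 MPa, n = 155
  sample Z: E = 211.0, α = 11.2, σ_y = 553.0 → σ = 154 MPa, n = 3.60
  sample L: E = 118.5, α = 17.2, σ_y = 173.0 → σ = 132 MPa, n = 1.31
The minimum is sample L at n = 1.31.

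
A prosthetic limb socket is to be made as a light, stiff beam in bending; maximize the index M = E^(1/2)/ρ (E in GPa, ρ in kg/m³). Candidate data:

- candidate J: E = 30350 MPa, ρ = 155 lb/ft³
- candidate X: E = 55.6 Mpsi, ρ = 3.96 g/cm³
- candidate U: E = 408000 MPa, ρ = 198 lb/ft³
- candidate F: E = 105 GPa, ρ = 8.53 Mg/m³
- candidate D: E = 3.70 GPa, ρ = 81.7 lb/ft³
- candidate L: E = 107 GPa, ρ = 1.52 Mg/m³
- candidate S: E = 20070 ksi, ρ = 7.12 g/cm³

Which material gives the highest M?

candidate L

Putting every candidate on a common basis:
  candidate J: E = 30.35 GPa, ρ = 2483 kg/m³
  candidate X: E = 383.3 GPa, ρ = 3960 kg/m³
  candidate U: E = 408.0 GPa, ρ = 3172 kg/m³
  candidate F: E = 105.0 GPa, ρ = 8530 kg/m³
  candidate D: E = 3.700 GPa, ρ = 1309 kg/m³
  candidate L: E = 107.0 GPa, ρ = 1520 kg/m³
  candidate S: E = 138.4 GPa, ρ = 7120 kg/m³
  candidate L: M = 6.81×10⁻³
  candidate U: M = 6.37×10⁻³
  candidate X: M = 4.94×10⁻³
  candidate J: M = 2.22×10⁻³
  candidate S: M = 1.65×10⁻³
  candidate D: M = 1.47×10⁻³
  candidate F: M = 1.20×10⁻³
The maximum is for candidate L.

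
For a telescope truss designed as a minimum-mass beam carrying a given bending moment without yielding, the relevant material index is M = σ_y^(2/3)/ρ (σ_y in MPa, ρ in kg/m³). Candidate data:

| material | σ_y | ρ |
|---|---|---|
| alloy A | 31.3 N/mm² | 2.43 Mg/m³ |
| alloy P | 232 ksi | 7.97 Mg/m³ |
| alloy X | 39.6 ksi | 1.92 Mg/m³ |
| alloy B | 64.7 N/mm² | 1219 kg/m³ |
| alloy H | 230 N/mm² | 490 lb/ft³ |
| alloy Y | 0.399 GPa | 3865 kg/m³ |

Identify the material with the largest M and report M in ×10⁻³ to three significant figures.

alloy X, M = 21.9×10⁻³

After converting to SI:
  alloy A: σ_y = 31.30 MPa, ρ = 2430 kg/m³
  alloy P: σ_y = 1600 MPa, ρ = 7970 kg/m³
  alloy X: σ_y = 273.0 MPa, ρ = 1920 kg/m³
  alloy B: σ_y = 64.70 MPa, ρ = 1219 kg/m³
  alloy H: σ_y = 230.0 MPa, ρ = 7849 kg/m³
  alloy Y: σ_y = 399.0 MPa, ρ = 3865 kg/m³
  alloy X: M = 21.9×10⁻³
  alloy P: M = 17.2×10⁻³
  alloy Y: M = 14.0×10⁻³
  alloy B: M = 13.2×10⁻³
  alloy H: M = 4.78×10⁻³
  alloy A: M = 4.09×10⁻³
Alloy X ranks first.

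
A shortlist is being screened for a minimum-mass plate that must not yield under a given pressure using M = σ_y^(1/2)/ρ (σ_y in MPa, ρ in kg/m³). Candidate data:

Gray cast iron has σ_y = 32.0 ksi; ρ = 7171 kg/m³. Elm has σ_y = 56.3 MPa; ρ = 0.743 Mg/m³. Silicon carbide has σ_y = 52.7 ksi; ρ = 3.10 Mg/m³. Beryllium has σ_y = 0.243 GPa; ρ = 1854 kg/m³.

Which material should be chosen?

elm

Normalizing units and computing the index:
  gray cast iron: σ_y = 220.6 MPa, ρ = 7171 kg/m³
  elm: σ_y = 56.30 MPa, ρ = 743.0 kg/m³
  silicon carbide: σ_y = 363.4 MPa, ρ = 3100 kg/m³
  beryllium: σ_y = 243.0 MPa, ρ = 1854 kg/m³
  elm: M = 10.1×10⁻³
  beryllium: M = 8.41×10⁻³
  silicon carbide: M = 6.15×10⁻³
  gray cast iron: M = 2.07×10⁻³
Highest index: elm.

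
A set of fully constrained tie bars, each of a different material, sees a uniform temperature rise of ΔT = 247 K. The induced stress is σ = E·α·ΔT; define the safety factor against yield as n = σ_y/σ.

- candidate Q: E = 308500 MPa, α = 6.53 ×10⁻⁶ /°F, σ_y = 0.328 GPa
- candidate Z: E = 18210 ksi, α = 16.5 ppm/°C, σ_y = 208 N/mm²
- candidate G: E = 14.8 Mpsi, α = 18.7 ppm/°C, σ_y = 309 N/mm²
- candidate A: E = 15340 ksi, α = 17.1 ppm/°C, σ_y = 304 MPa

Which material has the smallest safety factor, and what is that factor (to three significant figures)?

candidate Q, n = 0.366

Per material, after unit conversion:
  candidate Q: E = 308.5, α = 11.8, σ_y = 328.0 → σ = 896 MPa, n = 0.366
  candidate Z: E = 125.6, α = 16.5, σ_y = 208.0 → σ = 512 MPa, n = 0.406
  candidate G: E = 102.0, α = 18.7, σ_y = 309.0 → σ = 471 MPa, n = 0.656
  candidate A: E = 105.8, α = 17.1, σ_y = 304.0 → σ = 447 MPa, n = 0.681
Smallest n: candidate Q with n = 0.366.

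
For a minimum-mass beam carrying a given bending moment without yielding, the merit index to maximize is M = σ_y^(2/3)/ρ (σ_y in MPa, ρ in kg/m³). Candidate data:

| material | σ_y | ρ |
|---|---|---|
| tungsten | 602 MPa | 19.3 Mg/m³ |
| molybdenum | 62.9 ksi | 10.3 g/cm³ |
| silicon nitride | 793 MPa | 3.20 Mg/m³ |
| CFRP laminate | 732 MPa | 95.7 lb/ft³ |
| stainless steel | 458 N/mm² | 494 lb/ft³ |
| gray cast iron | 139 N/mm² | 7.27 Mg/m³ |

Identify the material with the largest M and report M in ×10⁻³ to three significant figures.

CFRP laminate, M = 53.0×10⁻³

Putting every candidate on a common basis:
  tungsten: σ_y = 602.0 MPa, ρ = 19300 kg/m³
  molybdenum: σ_y = 433.7 MPa, ρ = 10300 kg/m³
  silicon nitride: σ_y = 793.0 MPa, ρ = 3200 kg/m³
  CFRP laminate: σ_y = 732.0 MPa, ρ = 1533 kg/m³
  stainless steel: σ_y = 458.0 MPa, ρ = 7913 kg/m³
  gray cast iron: σ_y = 139.0 MPa, ρ = 7270 kg/m³
  CFRP laminate: M = 53.0×10⁻³
  silicon nitride: M = 26.8×10⁻³
  stainless steel: M = 7.51×10⁻³
  molybdenum: M = 5.56×10⁻³
  tungsten: M = 3.69×10⁻³
  gray cast iron: M = 3.69×10⁻³
Highest index: CFRP laminate.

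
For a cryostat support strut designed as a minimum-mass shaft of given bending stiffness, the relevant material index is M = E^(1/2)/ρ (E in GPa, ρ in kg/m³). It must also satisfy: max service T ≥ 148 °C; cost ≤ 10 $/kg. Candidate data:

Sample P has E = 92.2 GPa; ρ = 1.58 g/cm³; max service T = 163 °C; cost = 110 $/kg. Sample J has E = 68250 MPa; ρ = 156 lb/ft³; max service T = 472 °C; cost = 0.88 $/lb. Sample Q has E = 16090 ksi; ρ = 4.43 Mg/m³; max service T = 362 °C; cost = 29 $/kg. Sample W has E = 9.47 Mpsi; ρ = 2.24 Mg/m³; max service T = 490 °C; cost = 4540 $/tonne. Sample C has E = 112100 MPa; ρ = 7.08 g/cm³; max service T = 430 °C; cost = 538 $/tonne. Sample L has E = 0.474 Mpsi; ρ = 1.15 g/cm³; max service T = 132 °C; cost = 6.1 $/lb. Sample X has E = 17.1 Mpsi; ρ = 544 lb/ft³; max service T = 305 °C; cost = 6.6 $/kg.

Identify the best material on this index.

Screen on constraints: max service T ≥ 148 °C; cost ≤ 10 $/kg. Survivors: sample J, sample W, sample C, sample X.
Putting every candidate on a common basis:
  sample J: E = 68.25 GPa, ρ = 2499 kg/m³
  sample W: E = 65.29 GPa, ρ = 2240 kg/m³
  sample C: E = 112.1 GPa, ρ = 7080 kg/m³
  sample X: E = 117.9 GPa, ρ = 8714 kg/m³
  sample W: M = 3.61×10⁻³
  sample J: M = 3.31×10⁻³
  sample C: M = 1.50×10⁻³
  sample X: M = 1.25×10⁻³
Highest index: sample W.

sample W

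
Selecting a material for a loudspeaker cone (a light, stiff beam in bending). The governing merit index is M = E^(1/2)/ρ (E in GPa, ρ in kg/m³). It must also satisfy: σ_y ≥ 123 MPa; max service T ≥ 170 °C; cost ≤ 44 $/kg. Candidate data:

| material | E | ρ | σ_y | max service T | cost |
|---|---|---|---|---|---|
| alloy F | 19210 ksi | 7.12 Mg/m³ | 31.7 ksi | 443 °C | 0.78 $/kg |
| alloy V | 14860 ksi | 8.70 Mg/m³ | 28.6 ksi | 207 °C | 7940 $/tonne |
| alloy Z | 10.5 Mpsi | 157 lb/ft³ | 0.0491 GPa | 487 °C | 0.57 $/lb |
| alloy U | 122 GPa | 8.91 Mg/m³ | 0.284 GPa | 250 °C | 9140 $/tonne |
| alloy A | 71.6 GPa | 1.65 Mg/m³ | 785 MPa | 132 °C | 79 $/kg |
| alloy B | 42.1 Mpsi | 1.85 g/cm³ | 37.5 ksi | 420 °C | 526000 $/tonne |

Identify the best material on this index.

alloy F

Screen on constraints: σ_y ≥ 123 MPa; max service T ≥ 170 °C; cost ≤ 44 $/kg. Survivors: alloy F, alloy V, alloy U.
Convert each candidate to consistent units, then evaluate M:
  alloy F: E = 132.4 GPa, ρ = 7120 kg/m³
  alloy V: E = 102.5 GPa, ρ = 8700 kg/m³
  alloy U: E = 122.0 GPa, ρ = 8910 kg/m³
  alloy F: M = 1.62×10⁻³
  alloy U: M = 1.24×10⁻³
  alloy V: M = 1.16×10⁻³
Alloy F ranks first.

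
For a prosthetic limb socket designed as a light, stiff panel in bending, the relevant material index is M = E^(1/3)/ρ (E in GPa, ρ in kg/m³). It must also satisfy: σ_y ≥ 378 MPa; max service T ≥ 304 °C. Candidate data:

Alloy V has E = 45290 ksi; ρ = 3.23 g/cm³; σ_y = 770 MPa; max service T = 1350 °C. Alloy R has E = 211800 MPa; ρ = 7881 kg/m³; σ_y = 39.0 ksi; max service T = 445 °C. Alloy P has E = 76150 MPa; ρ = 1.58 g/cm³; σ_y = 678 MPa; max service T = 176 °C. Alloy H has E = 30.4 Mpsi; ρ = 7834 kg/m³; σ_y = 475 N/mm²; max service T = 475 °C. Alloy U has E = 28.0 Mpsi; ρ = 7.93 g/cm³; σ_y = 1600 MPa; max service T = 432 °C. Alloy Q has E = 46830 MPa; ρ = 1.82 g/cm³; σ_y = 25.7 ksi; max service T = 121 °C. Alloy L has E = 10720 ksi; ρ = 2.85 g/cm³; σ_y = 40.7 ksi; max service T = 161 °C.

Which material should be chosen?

Screen on constraints: σ_y ≥ 378 MPa; max service T ≥ 304 °C. Survivors: alloy V, alloy H, alloy U.
Putting every candidate on a common basis:
  alloy V: E = 312.3 GPa, ρ = 3230 kg/m³
  alloy H: E = 209.6 GPa, ρ = 7834 kg/m³
  alloy U: E = 193.1 GPa, ρ = 7930 kg/m³
  alloy V: M = 2.10×10⁻³
  alloy H: M = 0.758×10⁻³
  alloy U: M = 0.729×10⁻³
Highest index: alloy V.

alloy V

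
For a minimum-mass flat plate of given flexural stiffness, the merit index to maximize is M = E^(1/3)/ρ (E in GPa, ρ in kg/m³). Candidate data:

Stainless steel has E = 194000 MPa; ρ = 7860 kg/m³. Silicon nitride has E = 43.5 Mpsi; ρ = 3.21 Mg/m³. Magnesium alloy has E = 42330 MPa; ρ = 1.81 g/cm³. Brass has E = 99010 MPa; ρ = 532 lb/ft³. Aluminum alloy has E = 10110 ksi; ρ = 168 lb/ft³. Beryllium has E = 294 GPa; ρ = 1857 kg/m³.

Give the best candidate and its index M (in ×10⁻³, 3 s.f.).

beryllium, M = 3.58×10⁻³

After converting to SI:
  stainless steel: E = 194.0 GPa, ρ = 7860 kg/m³
  silicon nitride: E = 299.9 GPa, ρ = 3210 kg/m³
  magnesium alloy: E = 42.33 GPa, ρ = 1810 kg/m³
  brass: E = 99.01 GPa, ρ = 8522 kg/m³
  aluminum alloy: E = 69.71 GPa, ρ = 2691 kg/m³
  beryllium: E = 294.0 GPa, ρ = 1857 kg/m³
  beryllium: M = 3.58×10⁻³
  silicon nitride: M = 2.09×10⁻³
  magnesium alloy: M = 1.93×10⁻³
  aluminum alloy: M = 1.53×10⁻³
  stainless steel: M = 0.737×10⁻³
  brass: M = 0.543×10⁻³
Beryllium ranks first.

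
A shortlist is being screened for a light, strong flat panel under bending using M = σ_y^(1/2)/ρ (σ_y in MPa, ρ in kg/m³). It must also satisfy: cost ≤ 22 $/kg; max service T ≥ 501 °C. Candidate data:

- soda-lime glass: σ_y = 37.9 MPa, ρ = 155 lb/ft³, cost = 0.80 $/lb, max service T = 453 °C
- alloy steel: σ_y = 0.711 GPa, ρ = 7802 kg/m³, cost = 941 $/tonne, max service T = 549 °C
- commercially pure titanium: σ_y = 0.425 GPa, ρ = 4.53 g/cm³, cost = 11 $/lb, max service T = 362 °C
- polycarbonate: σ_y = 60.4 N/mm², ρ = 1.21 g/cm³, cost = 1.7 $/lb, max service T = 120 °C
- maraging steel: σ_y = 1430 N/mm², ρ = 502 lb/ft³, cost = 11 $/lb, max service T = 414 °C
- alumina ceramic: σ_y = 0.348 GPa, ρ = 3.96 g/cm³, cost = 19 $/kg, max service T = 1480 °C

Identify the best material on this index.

Screen on constraints: cost ≤ 22 $/kg; max service T ≥ 501 °C. Survivors: alloy steel, alumina ceramic.
Normalizing units and computing the index:
  alloy steel: σ_y = 711.0 MPa, ρ = 7802 kg/m³
  alumina ceramic: σ_y = 348.0 MPa, ρ = 3960 kg/m³
  alumina ceramic: M = 4.71×10⁻³
  alloy steel: M = 3.42×10⁻³
Alumina ceramic ranks first.

alumina ceramic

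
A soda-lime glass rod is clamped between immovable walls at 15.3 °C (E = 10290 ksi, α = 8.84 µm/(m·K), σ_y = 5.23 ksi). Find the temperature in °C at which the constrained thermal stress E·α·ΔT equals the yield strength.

E = 10290 ksi = 70.95 GPa.
σ_y = 5.23 ksi = 36.06 MPa.
E·α·ΔT = 36.06 MPa ⇒ ΔT = 36.06 / (70.95×10³ × 8.84×10⁻⁶) = 57.50 K.
T = 15.3 + 57.50 = 72.80 °C.

72.8 °C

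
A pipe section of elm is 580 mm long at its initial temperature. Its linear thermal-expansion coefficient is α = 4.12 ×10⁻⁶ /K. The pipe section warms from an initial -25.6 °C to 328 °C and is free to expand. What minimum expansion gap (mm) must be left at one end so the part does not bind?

ΔT = 328 − (-25.6) = 353.6 K.
ΔL = α·L₀·ΔT = 4.12×10⁻⁶ × 580 mm × 353.6 K = 0.845 mm.

0.845 mm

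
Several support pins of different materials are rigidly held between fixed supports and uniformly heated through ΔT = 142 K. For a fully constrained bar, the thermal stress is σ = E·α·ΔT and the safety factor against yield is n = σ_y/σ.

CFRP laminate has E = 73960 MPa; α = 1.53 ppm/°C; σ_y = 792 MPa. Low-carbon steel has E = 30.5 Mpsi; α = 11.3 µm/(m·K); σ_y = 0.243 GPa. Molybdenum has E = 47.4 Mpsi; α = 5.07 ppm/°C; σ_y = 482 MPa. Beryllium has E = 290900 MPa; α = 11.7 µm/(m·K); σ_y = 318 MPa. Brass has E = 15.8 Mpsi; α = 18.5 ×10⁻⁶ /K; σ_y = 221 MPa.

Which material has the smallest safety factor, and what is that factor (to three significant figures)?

beryllium, n = 0.658

With everything in SI (GPa, ×10⁻⁶/K, MPa):
  CFRP laminate: E = 73.96, α = 1.53, σ_y = 792.0 → σ = 16.1 MPa, n = 49.3
  low-carbon steel: E = 210.3, α = 11.3, σ_y = 243.0 → σ = 337 MPa, n = 0.720
  molybdenum: E = 326.8, α = 5.07, σ_y = 482.0 → σ = 235 MPa, n = 2.05
  beryllium: E = 290.9, α = 11.7, σ_y = 318.0 → σ = 483 MPa, n = 0.658
  brass: E = 108.9, α = 18.5, σ_y = 221.0 → σ = 286 MPa, n = 0.772
Beryllium has the lowest safety factor, n = 0.658.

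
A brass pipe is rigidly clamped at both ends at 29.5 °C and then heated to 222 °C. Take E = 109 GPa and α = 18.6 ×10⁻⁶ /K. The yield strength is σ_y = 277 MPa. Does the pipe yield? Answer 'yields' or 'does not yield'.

yields

ΔT = 192.5 K. Constrained thermal stress σ = E·α·ΔT = 109.0×10³ MPa × 18.6×10⁻⁶ × 192.5 = 390 MPa (compressive).
Compare to σ_y = 277 MPa: σ ≥ σ_y, so it yields.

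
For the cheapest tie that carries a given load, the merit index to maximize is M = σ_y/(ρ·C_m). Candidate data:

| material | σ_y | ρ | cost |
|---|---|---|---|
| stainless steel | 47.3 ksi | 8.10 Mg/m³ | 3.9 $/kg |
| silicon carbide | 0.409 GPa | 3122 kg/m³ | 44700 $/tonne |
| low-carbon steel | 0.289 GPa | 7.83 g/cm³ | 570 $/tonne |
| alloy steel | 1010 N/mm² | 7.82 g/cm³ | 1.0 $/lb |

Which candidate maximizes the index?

In SI units:
  stainless steel: σ_y = 326.1 MPa, ρ = 8100 kg/m³, cost = 3.900 $/kg
  silicon carbide: σ_y = 409.0 MPa, ρ = 3122 kg/m³, cost = 44.70 $/kg
  low-carbon steel: σ_y = 289.0 MPa, ρ = 7830 kg/m³, cost = 0.5700 $/kg
  alloy steel: σ_y = 1010 MPa, ρ = 7820 kg/m³, cost = 2.205 $/kg
  low-carbon steel: M = 64.8 kN·m per $
  alloy steel: M = 58.6 kN·m per $
  stainless steel: M = 10.3 kN·m per $
  silicon carbide: M = 2.93 kN·m per $
The maximum is for low-carbon steel.

low-carbon steel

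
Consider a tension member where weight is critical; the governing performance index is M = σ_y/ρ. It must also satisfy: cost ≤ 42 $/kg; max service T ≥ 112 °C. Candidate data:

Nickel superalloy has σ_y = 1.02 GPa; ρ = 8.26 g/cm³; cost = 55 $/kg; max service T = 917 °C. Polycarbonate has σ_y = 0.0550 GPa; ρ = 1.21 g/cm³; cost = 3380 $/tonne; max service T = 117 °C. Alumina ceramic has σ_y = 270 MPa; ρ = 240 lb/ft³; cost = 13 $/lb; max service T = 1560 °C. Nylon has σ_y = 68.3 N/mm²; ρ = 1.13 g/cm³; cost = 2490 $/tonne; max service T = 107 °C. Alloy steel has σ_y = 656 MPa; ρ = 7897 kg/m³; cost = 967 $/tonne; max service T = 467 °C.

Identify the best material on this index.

Screen on constraints: cost ≤ 42 $/kg; max service T ≥ 112 °C. Survivors: polycarbonate, alumina ceramic, alloy steel.
Convert each candidate to consistent units, then evaluate M:
  polycarbonate: σ_y = 55.00 MPa, ρ = 1210 kg/m³
  alumina ceramic: σ_y = 270.0 MPa, ρ = 3844 kg/m³
  alloy steel: σ_y = 656.0 MPa, ρ = 7897 kg/m³
  alloy steel: M = 83.1 kN·m/kg
  alumina ceramic: M = 70.2 kN·m/kg
  polycarbonate: M = 45.5 kN·m/kg
The maximum is for alloy steel.

alloy steel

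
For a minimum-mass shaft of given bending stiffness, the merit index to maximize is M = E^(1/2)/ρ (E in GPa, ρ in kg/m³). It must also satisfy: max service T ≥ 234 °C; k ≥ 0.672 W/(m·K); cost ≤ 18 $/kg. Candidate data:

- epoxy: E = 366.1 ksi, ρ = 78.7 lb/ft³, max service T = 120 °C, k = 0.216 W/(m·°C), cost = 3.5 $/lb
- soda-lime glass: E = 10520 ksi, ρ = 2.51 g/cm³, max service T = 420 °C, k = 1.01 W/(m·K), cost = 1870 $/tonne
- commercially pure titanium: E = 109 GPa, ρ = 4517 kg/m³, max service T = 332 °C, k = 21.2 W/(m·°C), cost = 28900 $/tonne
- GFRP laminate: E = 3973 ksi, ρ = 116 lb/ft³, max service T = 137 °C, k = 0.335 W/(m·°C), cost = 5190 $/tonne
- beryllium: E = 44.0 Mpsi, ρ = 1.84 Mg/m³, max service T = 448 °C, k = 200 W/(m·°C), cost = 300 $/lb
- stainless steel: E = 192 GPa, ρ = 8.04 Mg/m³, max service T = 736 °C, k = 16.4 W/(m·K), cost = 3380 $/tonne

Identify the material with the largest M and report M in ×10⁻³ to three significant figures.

soda-lime glass, M = 3.39×10⁻³

Screen on constraints: max service T ≥ 234 °C; k ≥ 0.672 W/(m·K); cost ≤ 18 $/kg. Survivors: soda-lime glass, stainless steel.
Normalizing units and computing the index:
  soda-lime glass: E = 72.53 GPa, ρ = 2510 kg/m³
  stainless steel: E = 192.0 GPa, ρ = 8040 kg/m³
  soda-lime glass: M = 3.39×10⁻³
  stainless steel: M = 1.72×10⁻³
Soda-lime glass ranks first.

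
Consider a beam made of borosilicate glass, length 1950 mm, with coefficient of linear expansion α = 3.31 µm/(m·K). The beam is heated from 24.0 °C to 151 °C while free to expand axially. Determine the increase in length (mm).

0.820 mm

ΔT = 151 − 24.0 = 127.0 K.
ΔL = α·L₀·ΔT = 3.31×10⁻⁶ × 1950 mm × 127.0 K = 0.820 mm.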